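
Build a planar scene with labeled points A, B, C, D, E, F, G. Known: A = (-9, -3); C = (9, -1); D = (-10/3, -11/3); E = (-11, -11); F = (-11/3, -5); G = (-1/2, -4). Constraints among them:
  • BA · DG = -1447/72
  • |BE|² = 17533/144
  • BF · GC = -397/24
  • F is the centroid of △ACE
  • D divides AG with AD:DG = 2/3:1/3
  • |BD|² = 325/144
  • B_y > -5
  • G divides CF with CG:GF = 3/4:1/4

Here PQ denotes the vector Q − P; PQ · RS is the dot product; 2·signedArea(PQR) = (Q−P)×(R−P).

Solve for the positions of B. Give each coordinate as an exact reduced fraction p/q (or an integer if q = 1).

B = (-25/12, -9/2)

1. B_x = -25/12  [BF · GC = -397/24 ∩ BA · DG = -1447/72]
2. B_y = -9/2  [BF · GC = -397/24 ∩ BA · DG = -1447/72]
   → B = (-25/12, -9/2)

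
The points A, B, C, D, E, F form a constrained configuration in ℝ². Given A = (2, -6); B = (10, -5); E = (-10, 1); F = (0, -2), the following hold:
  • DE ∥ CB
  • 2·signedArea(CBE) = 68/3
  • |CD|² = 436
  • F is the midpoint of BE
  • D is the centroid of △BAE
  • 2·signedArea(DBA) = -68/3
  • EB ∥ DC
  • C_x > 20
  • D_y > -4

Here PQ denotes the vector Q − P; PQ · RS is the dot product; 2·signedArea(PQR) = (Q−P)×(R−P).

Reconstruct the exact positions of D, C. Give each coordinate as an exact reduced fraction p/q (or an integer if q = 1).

1. D_x = 2/3  [D is the centroid of △BAE]
2. D_y = -10/3  [D is the centroid of △BAE]
   → D = (2/3, -10/3)
3. C_x = 62/3  [DE ∥ CB ∩ EB ∥ DC]
4. C_y = -28/3  [DE ∥ CB ∩ EB ∥ DC]
   → C = (62/3, -28/3)

C = (62/3, -28/3)
D = (2/3, -10/3)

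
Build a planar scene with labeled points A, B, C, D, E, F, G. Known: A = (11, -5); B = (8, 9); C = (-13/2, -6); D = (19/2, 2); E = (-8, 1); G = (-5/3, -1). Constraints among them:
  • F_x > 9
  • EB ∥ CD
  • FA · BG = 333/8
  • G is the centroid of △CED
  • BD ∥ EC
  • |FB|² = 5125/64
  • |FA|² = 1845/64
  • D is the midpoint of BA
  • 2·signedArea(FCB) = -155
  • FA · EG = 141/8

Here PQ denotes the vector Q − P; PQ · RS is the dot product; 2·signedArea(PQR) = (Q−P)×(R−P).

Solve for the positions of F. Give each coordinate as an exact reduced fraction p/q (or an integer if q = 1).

F = (79/8, 1/4)

1. F_x = 79/8  [2·signedArea(FCB) = -155 ∩ FA · BG = 333/8]
2. F_y = 1/4  [2·signedArea(FCB) = -155 ∩ FA · BG = 333/8]
   → F = (79/8, 1/4)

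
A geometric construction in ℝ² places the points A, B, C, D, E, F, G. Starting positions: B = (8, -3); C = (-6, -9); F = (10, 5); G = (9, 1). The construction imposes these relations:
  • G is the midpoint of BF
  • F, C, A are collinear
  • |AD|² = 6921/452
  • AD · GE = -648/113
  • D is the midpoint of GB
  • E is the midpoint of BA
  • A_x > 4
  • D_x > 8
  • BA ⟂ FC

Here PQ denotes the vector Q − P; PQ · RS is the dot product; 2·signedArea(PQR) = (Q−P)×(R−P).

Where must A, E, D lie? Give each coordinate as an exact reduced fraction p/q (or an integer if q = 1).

1. A_x = 554/113  [F, C, A are collinear ∩ BA ⟂ FC]
2. A_y = 61/113  [F, C, A are collinear ∩ BA ⟂ FC]
   → A = (554/113, 61/113)
3. E_x = 729/113  [E is the midpoint of BA]
4. E_y = -139/113  [E is the midpoint of BA]
   → E = (729/113, -139/113)
5. D_x = 17/2  [D is the midpoint of GB]
6. D_y = -1  [D is the midpoint of GB]
   → D = (17/2, -1)

A = (554/113, 61/113)
D = (17/2, -1)
E = (729/113, -139/113)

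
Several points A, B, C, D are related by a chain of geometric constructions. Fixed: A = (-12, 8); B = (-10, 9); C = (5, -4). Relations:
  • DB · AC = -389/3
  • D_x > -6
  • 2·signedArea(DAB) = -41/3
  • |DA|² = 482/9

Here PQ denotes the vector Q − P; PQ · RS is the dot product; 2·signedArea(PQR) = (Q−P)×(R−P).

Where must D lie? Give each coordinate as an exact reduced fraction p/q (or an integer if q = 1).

D = (-17/3, 13/3)

1. D_x = -17/3  [DB · AC = -389/3 ∩ 2·signedArea(DAB) = -41/3]
2. D_y = 13/3  [DB · AC = -389/3 ∩ 2·signedArea(DAB) = -41/3]
   → D = (-17/3, 13/3)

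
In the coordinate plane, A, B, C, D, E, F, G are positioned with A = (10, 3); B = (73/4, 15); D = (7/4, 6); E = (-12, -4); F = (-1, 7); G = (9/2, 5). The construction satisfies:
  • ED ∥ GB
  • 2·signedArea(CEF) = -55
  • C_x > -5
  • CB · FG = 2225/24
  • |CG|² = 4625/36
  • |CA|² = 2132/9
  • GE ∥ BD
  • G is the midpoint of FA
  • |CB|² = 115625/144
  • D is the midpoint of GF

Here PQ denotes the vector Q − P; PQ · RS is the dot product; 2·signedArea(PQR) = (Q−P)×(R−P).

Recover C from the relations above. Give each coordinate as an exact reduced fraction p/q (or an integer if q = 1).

1. C_x = -14/3  [CB · FG = 2225/24 ∩ 2·signedArea(CEF) = -55]
2. C_y = -5/3  [CB · FG = 2225/24 ∩ 2·signedArea(CEF) = -55]
   → C = (-14/3, -5/3)

C = (-14/3, -5/3)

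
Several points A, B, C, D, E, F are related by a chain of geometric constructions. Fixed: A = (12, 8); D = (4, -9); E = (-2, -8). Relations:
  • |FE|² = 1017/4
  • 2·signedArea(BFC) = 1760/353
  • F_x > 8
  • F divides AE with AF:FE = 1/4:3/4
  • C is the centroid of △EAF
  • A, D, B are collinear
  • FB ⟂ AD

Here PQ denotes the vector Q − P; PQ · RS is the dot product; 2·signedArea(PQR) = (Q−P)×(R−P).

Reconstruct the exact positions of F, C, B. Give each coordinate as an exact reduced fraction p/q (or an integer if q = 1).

1. F_x = 17/2  [F divides AE with AF:FE = 1/4:3/4]
2. F_y = 4  [F divides AE with AF:FE = 1/4:3/4]
   → F = (17/2, 4)
3. C_x = 37/6  [C is the centroid of △EAF]
4. C_y = 4/3  [C is the centroid of △EAF]
   → C = (37/6, 4/3)
5. B_x = 3468/353  [A, D, B are collinear ∩ FB ⟂ AD]
6. B_y = 1192/353  [A, D, B are collinear ∩ FB ⟂ AD]
   → B = (3468/353, 1192/353)

B = (3468/353, 1192/353)
C = (37/6, 4/3)
F = (17/2, 4)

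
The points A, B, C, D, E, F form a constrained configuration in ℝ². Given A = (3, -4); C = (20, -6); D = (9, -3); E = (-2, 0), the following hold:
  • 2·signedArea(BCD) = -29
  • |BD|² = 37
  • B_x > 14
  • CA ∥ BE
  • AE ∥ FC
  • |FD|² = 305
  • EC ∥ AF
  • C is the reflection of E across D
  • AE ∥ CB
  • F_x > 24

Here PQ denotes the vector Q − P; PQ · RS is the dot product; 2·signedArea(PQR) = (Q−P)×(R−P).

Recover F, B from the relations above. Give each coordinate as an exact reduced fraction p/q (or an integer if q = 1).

1. F_x = 25  [AE ∥ FC ∩ EC ∥ AF]
2. F_y = -10  [AE ∥ FC ∩ EC ∥ AF]
   → F = (25, -10)
3. B_x = 15  [CA ∥ BE ∩ AE ∥ CB]
4. B_y = -2  [CA ∥ BE ∩ AE ∥ CB]
   → B = (15, -2)

B = (15, -2)
F = (25, -10)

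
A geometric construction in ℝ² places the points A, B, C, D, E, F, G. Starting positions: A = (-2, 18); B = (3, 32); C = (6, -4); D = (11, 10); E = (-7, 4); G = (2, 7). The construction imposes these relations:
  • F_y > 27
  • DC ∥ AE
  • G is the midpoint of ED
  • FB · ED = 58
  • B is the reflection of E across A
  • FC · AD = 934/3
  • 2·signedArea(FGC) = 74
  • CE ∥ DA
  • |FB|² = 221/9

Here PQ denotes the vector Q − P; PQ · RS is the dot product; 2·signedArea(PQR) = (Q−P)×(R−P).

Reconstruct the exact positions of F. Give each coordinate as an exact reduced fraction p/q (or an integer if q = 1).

F = (4/3, 82/3)

1. F_x = 4/3  [FB · ED = 58 ∩ 2·signedArea(FGC) = 74]
2. F_y = 82/3  [FB · ED = 58 ∩ 2·signedArea(FGC) = 74]
   → F = (4/3, 82/3)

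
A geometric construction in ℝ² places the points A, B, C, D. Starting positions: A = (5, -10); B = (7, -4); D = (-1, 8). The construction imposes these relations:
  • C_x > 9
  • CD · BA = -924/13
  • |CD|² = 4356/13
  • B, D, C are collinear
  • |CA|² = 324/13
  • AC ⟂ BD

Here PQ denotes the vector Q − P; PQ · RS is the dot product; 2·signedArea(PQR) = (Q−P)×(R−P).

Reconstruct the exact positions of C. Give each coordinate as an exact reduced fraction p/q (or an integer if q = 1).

C = (119/13, -94/13)

1. C_x = 119/13  [B, D, C are collinear ∩ AC ⟂ BD]
2. C_y = -94/13  [B, D, C are collinear ∩ AC ⟂ BD]
   → C = (119/13, -94/13)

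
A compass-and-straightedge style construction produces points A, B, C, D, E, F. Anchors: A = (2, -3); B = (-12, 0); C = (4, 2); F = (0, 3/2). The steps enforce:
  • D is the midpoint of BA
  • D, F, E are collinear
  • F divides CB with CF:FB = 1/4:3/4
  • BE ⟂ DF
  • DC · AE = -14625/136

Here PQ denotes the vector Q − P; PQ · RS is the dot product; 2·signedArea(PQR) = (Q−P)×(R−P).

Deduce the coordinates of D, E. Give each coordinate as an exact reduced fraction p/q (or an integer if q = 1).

1. D_x = -5  [D is the midpoint of BA]
2. D_y = -3/2  [D is the midpoint of BA]
   → D = (-5, -3/2)
3. E_x = -645/68  [D, F, E are collinear ∩ BE ⟂ DF]
4. E_y = -285/68  [D, F, E are collinear ∩ BE ⟂ DF]
   → E = (-645/68, -285/68)

D = (-5, -3/2)
E = (-645/68, -285/68)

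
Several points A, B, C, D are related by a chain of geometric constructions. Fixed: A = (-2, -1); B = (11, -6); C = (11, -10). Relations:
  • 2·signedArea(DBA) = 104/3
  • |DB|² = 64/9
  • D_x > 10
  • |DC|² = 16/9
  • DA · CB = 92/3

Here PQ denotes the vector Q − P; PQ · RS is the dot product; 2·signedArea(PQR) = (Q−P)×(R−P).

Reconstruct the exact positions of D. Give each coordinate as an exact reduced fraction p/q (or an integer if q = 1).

D = (11, -26/3)

1. D_x = 11  [DA · CB = 92/3 ∩ 2·signedArea(DBA) = 104/3]
2. D_y = -26/3  [DA · CB = 92/3 ∩ 2·signedArea(DBA) = 104/3]
   → D = (11, -26/3)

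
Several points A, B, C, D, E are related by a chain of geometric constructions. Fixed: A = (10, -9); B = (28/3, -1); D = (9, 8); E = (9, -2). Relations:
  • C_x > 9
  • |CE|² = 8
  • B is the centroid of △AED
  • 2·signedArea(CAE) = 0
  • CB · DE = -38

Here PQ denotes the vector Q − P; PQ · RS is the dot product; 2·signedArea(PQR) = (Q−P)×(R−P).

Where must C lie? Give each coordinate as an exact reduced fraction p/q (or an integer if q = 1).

1. C_x = 47/5  [2·signedArea(CAE) = 0 ∩ CB · DE = -38]
2. C_y = -24/5  [2·signedArea(CAE) = 0 ∩ CB · DE = -38]
   → C = (47/5, -24/5)

C = (47/5, -24/5)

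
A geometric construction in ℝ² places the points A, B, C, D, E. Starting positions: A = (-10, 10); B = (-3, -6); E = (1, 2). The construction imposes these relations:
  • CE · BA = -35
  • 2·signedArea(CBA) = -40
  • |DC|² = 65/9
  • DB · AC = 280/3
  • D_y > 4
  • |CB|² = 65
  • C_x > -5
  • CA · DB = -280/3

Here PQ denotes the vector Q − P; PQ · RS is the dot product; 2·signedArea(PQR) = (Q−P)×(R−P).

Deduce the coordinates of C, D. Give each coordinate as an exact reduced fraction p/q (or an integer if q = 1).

1. C_x = -4  [2·signedArea(CBA) = -40 ∩ CE · BA = -35]
2. C_y = 2  [2·signedArea(CBA) = -40 ∩ CE · BA = -35]
   → C = (-4, 2)
3. D_x = -13/3  [line -6·x + 8·y + -190/3 = 0 ∩ |DC|² = 65/9]
4. D_y = 14/3  [line -6·x + 8·y + -190/3 = 0 ∩ |DC|² = 65/9]
   → D = (-13/3, 14/3)

C = (-4, 2)
D = (-13/3, 14/3)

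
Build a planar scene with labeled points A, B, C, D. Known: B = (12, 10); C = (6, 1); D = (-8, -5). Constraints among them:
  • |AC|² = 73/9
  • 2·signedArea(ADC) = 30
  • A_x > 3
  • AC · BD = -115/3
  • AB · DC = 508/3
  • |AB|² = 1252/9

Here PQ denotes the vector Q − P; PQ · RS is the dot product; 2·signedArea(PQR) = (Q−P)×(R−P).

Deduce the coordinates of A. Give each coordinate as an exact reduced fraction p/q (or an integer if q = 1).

A = (10/3, 2)

1. A_x = 10/3  [AC · BD = -115/3 ∩ 2·signedArea(ADC) = 30]
2. A_y = 2  [AC · BD = -115/3 ∩ 2·signedArea(ADC) = 30]
   → A = (10/3, 2)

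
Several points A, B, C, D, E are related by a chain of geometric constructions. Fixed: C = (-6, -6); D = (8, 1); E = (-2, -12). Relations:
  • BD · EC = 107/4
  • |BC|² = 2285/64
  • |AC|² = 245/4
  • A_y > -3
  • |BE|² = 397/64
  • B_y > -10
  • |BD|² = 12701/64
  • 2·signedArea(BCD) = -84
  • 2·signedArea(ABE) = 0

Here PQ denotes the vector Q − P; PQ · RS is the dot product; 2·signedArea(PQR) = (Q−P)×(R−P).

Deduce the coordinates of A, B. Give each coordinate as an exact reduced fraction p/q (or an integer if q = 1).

1. B_x = -5/4  [BD · EC = 107/4 ∩ 2·signedArea(BCD) = -84]
2. B_y = -77/8  [BD · EC = 107/4 ∩ 2·signedArea(BCD) = -84]
   → B = (-5/4, -77/8)
3. A_x = 1  [line 19/8·x + -3/4·y + -17/4 = 0 ∩ |AC|² = 245/4]
4. A_y = -5/2  [line 19/8·x + -3/4·y + -17/4 = 0 ∩ |AC|² = 245/4]
   → A = (1, -5/2)

A = (1, -5/2)
B = (-5/4, -77/8)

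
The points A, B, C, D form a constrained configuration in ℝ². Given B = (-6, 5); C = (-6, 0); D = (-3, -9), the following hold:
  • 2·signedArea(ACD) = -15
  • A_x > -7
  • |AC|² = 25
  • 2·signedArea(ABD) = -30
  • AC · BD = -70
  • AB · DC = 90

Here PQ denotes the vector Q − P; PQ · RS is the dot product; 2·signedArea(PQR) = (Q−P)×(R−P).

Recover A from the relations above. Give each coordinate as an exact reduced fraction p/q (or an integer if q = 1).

1. A_x = -6  [2·signedArea(ACD) = -15 ∩ AB · DC = 90]
2. A_y = -5  [2·signedArea(ACD) = -15 ∩ AB · DC = 90]
   → A = (-6, -5)

A = (-6, -5)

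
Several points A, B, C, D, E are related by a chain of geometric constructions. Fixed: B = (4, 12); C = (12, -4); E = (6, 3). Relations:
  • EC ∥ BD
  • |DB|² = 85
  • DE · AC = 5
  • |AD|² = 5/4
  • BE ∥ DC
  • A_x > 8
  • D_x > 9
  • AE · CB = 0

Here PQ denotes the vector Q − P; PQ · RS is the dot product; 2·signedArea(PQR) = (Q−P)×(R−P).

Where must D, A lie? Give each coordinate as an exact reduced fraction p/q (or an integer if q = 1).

A = (9, 9/2)
D = (10, 5)

1. D_x = 10  [BE ∥ DC ∩ EC ∥ BD]
2. D_y = 5  [BE ∥ DC ∩ EC ∥ BD]
   → D = (10, 5)
3. A_x = 9  [AE · CB = 0 ∩ DE · AC = 5]
4. A_y = 9/2  [AE · CB = 0 ∩ DE · AC = 5]
   → A = (9, 9/2)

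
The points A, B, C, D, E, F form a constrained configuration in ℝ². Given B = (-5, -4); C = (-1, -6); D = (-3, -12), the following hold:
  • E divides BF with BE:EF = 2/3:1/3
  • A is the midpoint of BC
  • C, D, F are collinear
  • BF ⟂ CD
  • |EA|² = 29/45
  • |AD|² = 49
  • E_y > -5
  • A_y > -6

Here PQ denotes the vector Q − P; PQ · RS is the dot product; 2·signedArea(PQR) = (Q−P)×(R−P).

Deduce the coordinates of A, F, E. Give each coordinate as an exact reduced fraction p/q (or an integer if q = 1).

A = (-3, -5)
E = (-11/5, -74/15)
F = (-4/5, -27/5)

1. A_x = -3  [A is the midpoint of BC]
2. A_y = -5  [A is the midpoint of BC]
   → A = (-3, -5)
3. F_x = -4/5  [C, D, F are collinear ∩ BF ⟂ CD]
4. F_y = -27/5  [C, D, F are collinear ∩ BF ⟂ CD]
   → F = (-4/5, -27/5)
5. E_x = -11/5  [E divides BF with BE:EF = 2/3:1/3]
6. E_y = -74/15  [E divides BF with BE:EF = 2/3:1/3]
   → E = (-11/5, -74/15)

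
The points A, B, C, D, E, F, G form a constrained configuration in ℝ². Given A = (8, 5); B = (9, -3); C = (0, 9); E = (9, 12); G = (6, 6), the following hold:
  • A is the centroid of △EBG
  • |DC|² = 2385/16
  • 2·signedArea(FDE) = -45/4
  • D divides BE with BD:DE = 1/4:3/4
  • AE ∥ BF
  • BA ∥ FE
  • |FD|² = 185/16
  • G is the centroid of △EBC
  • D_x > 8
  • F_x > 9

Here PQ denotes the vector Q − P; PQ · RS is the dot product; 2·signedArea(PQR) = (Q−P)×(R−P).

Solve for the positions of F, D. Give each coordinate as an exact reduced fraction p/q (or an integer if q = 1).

1. F_x = 10  [BA ∥ FE ∩ AE ∥ BF]
2. F_y = 4  [BA ∥ FE ∩ AE ∥ BF]
   → F = (10, 4)
3. D_x = 9  [D divides BE with BD:DE = 1/4:3/4]
4. D_y = 3/4  [D divides BE with BD:DE = 1/4:3/4]
   → D = (9, 3/4)

D = (9, 3/4)
F = (10, 4)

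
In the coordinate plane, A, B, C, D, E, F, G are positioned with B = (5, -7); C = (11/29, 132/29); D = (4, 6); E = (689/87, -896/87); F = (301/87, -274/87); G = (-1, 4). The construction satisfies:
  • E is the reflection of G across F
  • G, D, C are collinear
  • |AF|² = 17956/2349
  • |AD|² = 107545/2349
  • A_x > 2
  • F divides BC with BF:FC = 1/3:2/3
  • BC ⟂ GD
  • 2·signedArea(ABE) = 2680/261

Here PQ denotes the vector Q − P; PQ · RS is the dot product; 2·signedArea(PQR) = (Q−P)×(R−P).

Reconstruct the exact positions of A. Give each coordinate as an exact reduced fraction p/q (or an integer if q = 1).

A = (635/261, -152/261)

1. A_x = 635/261  [line 287/87·x + 254/87·y + -1651/261 = 0 ∩ |AD|² = 107545/2349]
2. A_y = -152/261  [line 287/87·x + 254/87·y + -1651/261 = 0 ∩ |AD|² = 107545/2349]
   → A = (635/261, -152/261)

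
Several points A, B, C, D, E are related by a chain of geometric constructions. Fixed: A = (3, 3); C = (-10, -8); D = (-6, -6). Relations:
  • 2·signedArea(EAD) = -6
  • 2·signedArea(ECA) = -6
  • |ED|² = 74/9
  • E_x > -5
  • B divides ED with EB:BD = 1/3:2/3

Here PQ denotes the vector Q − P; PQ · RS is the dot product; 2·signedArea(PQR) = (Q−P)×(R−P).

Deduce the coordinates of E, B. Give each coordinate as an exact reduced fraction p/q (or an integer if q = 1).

B = (-44/9, -40/9)
E = (-13/3, -11/3)

1. E_x = -13/3  [2·signedArea(ECA) = -6 ∩ 2·signedArea(EAD) = -6]
2. E_y = -11/3  [2·signedArea(ECA) = -6 ∩ 2·signedArea(EAD) = -6]
   → E = (-13/3, -11/3)
3. B_x = -44/9  [B divides ED with EB:BD = 1/3:2/3]
4. B_y = -40/9  [B divides ED with EB:BD = 1/3:2/3]
   → B = (-44/9, -40/9)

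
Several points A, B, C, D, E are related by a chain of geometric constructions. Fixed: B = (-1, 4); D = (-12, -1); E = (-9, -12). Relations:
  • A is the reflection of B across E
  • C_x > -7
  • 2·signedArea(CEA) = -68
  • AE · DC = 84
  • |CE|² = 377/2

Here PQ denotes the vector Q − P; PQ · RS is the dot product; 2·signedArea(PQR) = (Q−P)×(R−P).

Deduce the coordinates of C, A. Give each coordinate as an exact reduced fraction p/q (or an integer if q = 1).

1. A_x = -17  [A is the reflection of B across E]
2. A_y = -28  [A is the reflection of B across E]
   → A = (-17, -28)
3. C_x = -13/2  [2·signedArea(CEA) = -68 ∩ AE · DC = 84]
4. C_y = 3/2  [2·signedArea(CEA) = -68 ∩ AE · DC = 84]
   → C = (-13/2, 3/2)

A = (-17, -28)
C = (-13/2, 3/2)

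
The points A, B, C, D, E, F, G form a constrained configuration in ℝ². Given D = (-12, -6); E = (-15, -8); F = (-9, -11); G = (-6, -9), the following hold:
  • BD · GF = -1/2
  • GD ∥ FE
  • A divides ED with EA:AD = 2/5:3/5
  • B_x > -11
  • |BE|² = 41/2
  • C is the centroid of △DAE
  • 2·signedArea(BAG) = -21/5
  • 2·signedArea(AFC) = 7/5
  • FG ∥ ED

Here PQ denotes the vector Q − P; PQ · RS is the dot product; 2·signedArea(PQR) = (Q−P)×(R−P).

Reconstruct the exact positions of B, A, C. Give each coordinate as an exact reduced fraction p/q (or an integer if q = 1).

A = (-69/5, -36/5)
B = (-21/2, -17/2)
C = (-68/5, -106/15)

1. B_x = -21/2  [line 3·x + 2·y + 97/2 = 0 ∩ |BE|² = 41/2]
2. B_y = -17/2  [line 3·x + 2·y + 97/2 = 0 ∩ |BE|² = 41/2]
   → B = (-21/2, -17/2)
3. A_x = -69/5  [2·signedArea(BAG) = -21/5 ∩ A divides ED with EA:AD = 2/5:3/5]
4. A_y = -36/5  [2·signedArea(BAG) = -21/5 ∩ A divides ED with EA:AD = 2/5:3/5]
   → A = (-69/5, -36/5)
5. C_x = -68/5  [C is the centroid of △DAE]
6. C_y = -106/15  [C is the centroid of △DAE]
   → C = (-68/5, -106/15)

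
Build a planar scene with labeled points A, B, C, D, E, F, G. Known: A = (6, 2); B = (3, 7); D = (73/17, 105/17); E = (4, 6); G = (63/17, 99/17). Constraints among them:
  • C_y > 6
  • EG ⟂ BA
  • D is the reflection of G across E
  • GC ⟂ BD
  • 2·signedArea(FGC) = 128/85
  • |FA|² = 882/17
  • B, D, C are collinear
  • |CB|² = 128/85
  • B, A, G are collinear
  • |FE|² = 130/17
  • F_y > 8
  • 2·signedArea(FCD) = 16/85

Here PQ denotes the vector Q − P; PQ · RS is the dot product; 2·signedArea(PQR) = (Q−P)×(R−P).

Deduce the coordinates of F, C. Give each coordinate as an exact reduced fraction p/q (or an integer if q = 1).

1. C_x = 343/85  [B, D, C are collinear ∩ GC ⟂ BD]
2. C_y = 539/85  [B, D, C are collinear ∩ GC ⟂ BD]
   → C = (343/85, 539/85)
3. F_x = 39/17  [2·signedArea(FGC) = 128/85 ∩ 2·signedArea(FCD) = 16/85]
4. F_y = 139/17  [2·signedArea(FGC) = 128/85 ∩ 2·signedArea(FCD) = 16/85]
   → F = (39/17, 139/17)

C = (343/85, 539/85)
F = (39/17, 139/17)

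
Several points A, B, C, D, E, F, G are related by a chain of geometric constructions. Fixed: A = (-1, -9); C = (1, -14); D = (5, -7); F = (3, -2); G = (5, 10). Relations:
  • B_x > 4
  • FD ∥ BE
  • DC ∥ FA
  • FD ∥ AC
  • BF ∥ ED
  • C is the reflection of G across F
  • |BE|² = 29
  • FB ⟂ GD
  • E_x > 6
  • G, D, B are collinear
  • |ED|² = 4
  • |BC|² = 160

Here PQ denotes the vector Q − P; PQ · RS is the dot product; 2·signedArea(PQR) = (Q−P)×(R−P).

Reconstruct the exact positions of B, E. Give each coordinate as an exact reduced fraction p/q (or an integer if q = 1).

B = (5, -2)
E = (7, -7)

1. B_x = 5  [G, D, B are collinear ∩ FB ⟂ GD]
2. B_y = -2  [G, D, B are collinear ∩ FB ⟂ GD]
   → B = (5, -2)
3. E_x = 7  [BF ∥ ED ∩ FD ∥ BE]
4. E_y = -7  [BF ∥ ED ∩ FD ∥ BE]
   → E = (7, -7)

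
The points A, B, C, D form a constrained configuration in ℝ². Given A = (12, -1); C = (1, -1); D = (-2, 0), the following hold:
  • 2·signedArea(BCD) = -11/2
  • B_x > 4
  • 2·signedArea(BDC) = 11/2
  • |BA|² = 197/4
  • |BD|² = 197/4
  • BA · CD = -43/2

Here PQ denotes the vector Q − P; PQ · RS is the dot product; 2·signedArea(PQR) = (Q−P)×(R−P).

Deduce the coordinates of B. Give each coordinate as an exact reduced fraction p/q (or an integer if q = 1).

B = (5, -1/2)

1. B_x = 5  [2·signedArea(BCD) = -11/2 ∩ BA · CD = -43/2]
2. B_y = -1/2  [2·signedArea(BCD) = -11/2 ∩ BA · CD = -43/2]
   → B = (5, -1/2)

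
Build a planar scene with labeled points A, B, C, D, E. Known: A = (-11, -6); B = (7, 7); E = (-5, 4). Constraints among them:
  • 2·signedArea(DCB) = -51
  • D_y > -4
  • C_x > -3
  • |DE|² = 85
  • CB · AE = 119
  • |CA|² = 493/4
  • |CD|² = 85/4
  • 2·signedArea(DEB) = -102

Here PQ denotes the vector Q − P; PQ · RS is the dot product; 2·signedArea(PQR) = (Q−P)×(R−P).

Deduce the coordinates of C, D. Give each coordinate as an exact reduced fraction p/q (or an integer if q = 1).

C = (-2, 1/2)
D = (1, -3)

1. C_x = -2  [line -6·x + -10·y + -7 = 0 ∩ |CA|² = 493/4]
2. C_y = 1/2  [line -6·x + -10·y + -7 = 0 ∩ |CA|² = 493/4]
   → C = (-2, 1/2)
3. D_x = 1  [2·signedArea(DCB) = -51 ∩ 2·signedArea(DEB) = -102]
4. D_y = -3  [2·signedArea(DCB) = -51 ∩ 2·signedArea(DEB) = -102]
   → D = (1, -3)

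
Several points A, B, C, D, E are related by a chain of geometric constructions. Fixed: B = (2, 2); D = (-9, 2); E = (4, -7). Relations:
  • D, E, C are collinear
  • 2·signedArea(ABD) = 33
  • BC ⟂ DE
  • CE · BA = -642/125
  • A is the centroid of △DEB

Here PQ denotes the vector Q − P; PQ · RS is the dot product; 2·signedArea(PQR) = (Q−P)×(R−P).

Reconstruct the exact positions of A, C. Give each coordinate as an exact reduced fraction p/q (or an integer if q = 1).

A = (-1, -1)
C = (-391/250, -787/250)

1. A_x = -1  [A is the centroid of △DEB]
2. A_y = -1  [A is the centroid of △DEB]
   → A = (-1, -1)
3. C_x = -391/250  [D, E, C are collinear ∩ BC ⟂ DE]
4. C_y = -787/250  [D, E, C are collinear ∩ BC ⟂ DE]
   → C = (-391/250, -787/250)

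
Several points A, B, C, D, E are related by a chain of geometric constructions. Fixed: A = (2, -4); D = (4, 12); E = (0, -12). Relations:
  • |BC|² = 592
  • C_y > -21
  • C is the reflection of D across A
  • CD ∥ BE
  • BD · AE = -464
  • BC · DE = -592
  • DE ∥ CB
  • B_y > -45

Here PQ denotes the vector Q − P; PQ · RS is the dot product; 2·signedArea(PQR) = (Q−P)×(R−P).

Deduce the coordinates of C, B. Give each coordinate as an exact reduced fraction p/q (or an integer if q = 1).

B = (-4, -44)
C = (0, -20)

1. C_x = 0  [C is the reflection of D across A]
2. C_y = -20  [C is the reflection of D across A]
   → C = (0, -20)
3. B_x = -4  [CD ∥ BE ∩ DE ∥ CB]
4. B_y = -44  [CD ∥ BE ∩ DE ∥ CB]
   → B = (-4, -44)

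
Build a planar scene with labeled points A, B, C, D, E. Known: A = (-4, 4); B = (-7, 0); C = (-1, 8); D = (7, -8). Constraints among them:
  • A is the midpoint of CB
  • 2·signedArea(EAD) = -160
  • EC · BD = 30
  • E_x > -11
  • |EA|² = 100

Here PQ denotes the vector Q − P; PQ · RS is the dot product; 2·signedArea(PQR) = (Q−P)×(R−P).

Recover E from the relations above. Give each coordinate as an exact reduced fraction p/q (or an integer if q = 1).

1. E_x = -10  [2·signedArea(EAD) = -160 ∩ EC · BD = 30]
2. E_y = -4  [2·signedArea(EAD) = -160 ∩ EC · BD = 30]
   → E = (-10, -4)

E = (-10, -4)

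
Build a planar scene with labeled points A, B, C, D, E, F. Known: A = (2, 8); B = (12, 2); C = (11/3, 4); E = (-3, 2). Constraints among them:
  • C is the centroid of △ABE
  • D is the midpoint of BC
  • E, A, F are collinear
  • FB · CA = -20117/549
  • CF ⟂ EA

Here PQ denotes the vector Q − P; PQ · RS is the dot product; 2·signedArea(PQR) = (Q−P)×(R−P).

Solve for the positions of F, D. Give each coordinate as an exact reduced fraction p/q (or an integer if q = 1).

1. F_x = 131/183  [E, A, F are collinear ∩ CF ⟂ EA]
2. F_y = 394/61  [E, A, F are collinear ∩ CF ⟂ EA]
   → F = (131/183, 394/61)
3. D_x = 47/6  [D is the midpoint of BC]
4. D_y = 3  [D is the midpoint of BC]
   → D = (47/6, 3)

D = (47/6, 3)
F = (131/183, 394/61)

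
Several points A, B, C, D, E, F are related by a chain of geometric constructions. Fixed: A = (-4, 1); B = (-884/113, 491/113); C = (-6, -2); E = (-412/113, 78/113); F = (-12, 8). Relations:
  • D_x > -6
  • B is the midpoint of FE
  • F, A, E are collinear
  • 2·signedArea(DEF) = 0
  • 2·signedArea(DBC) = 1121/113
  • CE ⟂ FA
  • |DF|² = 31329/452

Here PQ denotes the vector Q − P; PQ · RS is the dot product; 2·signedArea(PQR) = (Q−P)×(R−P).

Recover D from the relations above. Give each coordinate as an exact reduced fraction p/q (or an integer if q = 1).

1. D_x = -648/113  [2·signedArea(DEF) = 0 ∩ 2·signedArea(DBC) = 1121/113]
2. D_y = 569/226  [2·signedArea(DEF) = 0 ∩ 2·signedArea(DBC) = 1121/113]
   → D = (-648/113, 569/226)

D = (-648/113, 569/226)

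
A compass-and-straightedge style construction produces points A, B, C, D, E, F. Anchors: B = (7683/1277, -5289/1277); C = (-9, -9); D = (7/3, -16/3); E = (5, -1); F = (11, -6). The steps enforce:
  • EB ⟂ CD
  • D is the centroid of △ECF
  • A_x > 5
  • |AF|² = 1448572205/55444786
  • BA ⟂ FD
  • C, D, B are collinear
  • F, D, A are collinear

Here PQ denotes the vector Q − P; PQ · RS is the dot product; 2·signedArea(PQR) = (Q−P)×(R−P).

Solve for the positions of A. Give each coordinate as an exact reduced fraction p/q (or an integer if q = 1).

A = (256325/43418, -243487/43418)

1. A_x = 256325/43418  [F, D, A are collinear ∩ BA ⟂ FD]
2. A_y = -243487/43418  [F, D, A are collinear ∩ BA ⟂ FD]
   → A = (256325/43418, -243487/43418)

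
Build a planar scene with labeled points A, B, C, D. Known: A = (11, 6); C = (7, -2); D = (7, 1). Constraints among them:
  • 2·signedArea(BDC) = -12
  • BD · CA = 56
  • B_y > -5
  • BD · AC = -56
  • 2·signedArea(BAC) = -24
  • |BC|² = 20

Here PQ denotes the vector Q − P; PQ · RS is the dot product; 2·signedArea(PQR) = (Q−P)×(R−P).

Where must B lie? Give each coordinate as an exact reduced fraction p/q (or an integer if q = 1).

1. B_x = 3  [2·signedArea(BAC) = -24 ∩ BD · AC = -56]
2. B_y = -4  [2·signedArea(BAC) = -24 ∩ BD · AC = -56]
   → B = (3, -4)

B = (3, -4)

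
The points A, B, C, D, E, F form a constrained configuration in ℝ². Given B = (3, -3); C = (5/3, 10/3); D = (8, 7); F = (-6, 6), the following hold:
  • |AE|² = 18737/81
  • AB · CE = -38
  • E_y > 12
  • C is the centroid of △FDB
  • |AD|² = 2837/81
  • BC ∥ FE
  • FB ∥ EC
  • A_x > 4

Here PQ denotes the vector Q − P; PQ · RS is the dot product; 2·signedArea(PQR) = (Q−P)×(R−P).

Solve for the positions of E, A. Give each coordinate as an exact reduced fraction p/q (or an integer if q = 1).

1. E_x = -22/3  [FB ∥ EC ∩ BC ∥ FE]
2. E_y = 37/3  [FB ∥ EC ∩ BC ∥ FE]
   → E = (-22/3, 37/3)
3. A_x = 38/9  [line 9·x + -9·y + -16 = 0 ∩ |AE|² = 18737/81]
4. A_y = 22/9  [line 9·x + -9·y + -16 = 0 ∩ |AE|² = 18737/81]
   → A = (38/9, 22/9)

A = (38/9, 22/9)
E = (-22/3, 37/3)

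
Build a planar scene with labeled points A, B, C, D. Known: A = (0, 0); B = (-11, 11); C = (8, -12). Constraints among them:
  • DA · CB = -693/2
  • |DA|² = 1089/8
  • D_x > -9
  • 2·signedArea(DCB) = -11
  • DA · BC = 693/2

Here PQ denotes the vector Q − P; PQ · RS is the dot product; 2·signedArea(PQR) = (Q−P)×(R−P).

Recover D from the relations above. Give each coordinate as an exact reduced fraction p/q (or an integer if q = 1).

1. D_x = -33/4  [2·signedArea(DCB) = -11 ∩ DA · BC = 693/2]
2. D_y = 33/4  [2·signedArea(DCB) = -11 ∩ DA · BC = 693/2]
   → D = (-33/4, 33/4)

D = (-33/4, 33/4)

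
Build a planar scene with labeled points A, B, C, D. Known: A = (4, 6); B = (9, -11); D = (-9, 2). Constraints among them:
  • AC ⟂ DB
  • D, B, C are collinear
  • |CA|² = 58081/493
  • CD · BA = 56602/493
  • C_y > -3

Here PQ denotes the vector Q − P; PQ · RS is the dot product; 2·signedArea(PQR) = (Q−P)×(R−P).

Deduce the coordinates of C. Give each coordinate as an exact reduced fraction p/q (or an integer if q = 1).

1. C_x = -1161/493  [D, B, C are collinear ∩ AC ⟂ DB]
2. C_y = -1380/493  [D, B, C are collinear ∩ AC ⟂ DB]
   → C = (-1161/493, -1380/493)

C = (-1161/493, -1380/493)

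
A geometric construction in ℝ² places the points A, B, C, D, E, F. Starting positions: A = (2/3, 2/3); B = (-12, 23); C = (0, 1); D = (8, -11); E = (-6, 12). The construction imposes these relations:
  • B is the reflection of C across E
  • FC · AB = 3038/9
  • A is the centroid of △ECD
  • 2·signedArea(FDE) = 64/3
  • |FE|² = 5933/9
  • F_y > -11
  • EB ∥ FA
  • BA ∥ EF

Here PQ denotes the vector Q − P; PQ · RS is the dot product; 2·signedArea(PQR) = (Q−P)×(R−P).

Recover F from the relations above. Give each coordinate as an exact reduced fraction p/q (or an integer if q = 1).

F = (20/3, -31/3)

1. F_x = 20/3  [EB ∥ FA ∩ BA ∥ EF]
2. F_y = -31/3  [EB ∥ FA ∩ BA ∥ EF]
   → F = (20/3, -31/3)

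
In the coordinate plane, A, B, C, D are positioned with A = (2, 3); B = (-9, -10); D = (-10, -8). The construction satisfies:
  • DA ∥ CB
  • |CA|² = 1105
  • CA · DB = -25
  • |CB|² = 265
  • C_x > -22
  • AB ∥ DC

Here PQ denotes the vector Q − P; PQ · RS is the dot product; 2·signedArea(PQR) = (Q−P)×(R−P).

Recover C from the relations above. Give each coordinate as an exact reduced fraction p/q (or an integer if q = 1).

1. C_x = -21  [DA ∥ CB ∩ AB ∥ DC]
2. C_y = -21  [DA ∥ CB ∩ AB ∥ DC]
   → C = (-21, -21)

C = (-21, -21)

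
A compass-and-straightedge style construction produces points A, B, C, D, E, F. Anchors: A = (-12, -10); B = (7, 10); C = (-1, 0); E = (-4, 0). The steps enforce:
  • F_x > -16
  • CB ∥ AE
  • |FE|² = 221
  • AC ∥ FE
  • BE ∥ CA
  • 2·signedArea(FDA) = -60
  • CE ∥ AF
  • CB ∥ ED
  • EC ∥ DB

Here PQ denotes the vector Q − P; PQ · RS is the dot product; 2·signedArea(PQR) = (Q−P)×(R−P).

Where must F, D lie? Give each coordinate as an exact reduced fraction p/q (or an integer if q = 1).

1. F_x = -15  [AC ∥ FE ∩ CE ∥ AF]
2. F_y = -10  [AC ∥ FE ∩ CE ∥ AF]
   → F = (-15, -10)
3. D_x = 4  [EC ∥ DB ∩ CB ∥ ED]
4. D_y = 10  [EC ∥ DB ∩ CB ∥ ED]
   → D = (4, 10)

D = (4, 10)
F = (-15, -10)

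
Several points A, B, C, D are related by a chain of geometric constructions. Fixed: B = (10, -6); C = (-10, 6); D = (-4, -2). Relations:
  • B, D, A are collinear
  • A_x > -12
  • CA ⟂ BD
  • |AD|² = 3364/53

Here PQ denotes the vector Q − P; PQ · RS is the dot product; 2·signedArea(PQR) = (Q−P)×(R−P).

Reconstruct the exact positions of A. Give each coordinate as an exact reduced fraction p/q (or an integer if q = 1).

1. A_x = -618/53  [B, D, A are collinear ∩ CA ⟂ BD]
2. A_y = 10/53  [B, D, A are collinear ∩ CA ⟂ BD]
   → A = (-618/53, 10/53)

A = (-618/53, 10/53)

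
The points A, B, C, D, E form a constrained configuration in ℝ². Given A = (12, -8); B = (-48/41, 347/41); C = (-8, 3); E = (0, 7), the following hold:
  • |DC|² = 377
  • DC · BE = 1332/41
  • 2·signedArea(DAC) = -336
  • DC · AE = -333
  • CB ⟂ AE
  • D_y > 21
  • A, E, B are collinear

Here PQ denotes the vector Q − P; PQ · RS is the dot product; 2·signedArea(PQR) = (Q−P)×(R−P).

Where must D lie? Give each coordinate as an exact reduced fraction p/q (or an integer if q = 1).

D = (-12, 22)

1. D_x = -12  [2·signedArea(DAC) = -336 ∩ DC · AE = -333]
2. D_y = 22  [2·signedArea(DAC) = -336 ∩ DC · AE = -333]
   → D = (-12, 22)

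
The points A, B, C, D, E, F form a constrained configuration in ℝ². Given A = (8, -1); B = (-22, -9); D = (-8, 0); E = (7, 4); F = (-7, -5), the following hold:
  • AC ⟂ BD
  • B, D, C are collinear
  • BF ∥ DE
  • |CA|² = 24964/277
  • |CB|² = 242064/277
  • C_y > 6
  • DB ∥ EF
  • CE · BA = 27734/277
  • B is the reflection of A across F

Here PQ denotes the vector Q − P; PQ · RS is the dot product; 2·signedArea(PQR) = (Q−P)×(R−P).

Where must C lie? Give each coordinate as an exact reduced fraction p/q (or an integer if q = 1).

1. C_x = 794/277  [B, D, C are collinear ∩ AC ⟂ BD]
2. C_y = 1935/277  [B, D, C are collinear ∩ AC ⟂ BD]
   → C = (794/277, 1935/277)

C = (794/277, 1935/277)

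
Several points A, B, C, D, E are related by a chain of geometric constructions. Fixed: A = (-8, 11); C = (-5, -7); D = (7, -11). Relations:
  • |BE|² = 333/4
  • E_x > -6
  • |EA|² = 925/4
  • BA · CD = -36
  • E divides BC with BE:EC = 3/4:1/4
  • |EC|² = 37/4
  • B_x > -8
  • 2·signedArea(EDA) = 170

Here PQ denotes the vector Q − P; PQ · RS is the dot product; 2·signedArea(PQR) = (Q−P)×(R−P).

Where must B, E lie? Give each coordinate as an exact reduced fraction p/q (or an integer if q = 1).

B = (-7, 5)
E = (-11/2, -4)

1. E_x = -11/2  [line -22·x + -15·y + -181 = 0 ∩ |EA|² = 925/4]
2. E_y = -4  [line -22·x + -15·y + -181 = 0 ∩ |EA|² = 925/4]
   → E = (-11/2, -4)
3. B_x = -7  [BA · CD = -36 ∩ E divides BC with BE:EC = 3/4:1/4]
4. B_y = 5  [BA · CD = -36 ∩ E divides BC with BE:EC = 3/4:1/4]
   → B = (-7, 5)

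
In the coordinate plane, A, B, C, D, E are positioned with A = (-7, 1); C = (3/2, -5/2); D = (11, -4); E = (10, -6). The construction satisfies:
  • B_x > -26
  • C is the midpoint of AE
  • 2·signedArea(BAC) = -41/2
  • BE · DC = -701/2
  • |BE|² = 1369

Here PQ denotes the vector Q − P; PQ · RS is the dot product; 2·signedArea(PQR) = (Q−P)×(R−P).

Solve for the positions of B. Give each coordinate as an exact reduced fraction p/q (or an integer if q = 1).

B = (-25, 6)

1. B_x = -25  [BE · DC = -701/2 ∩ 2·signedArea(BAC) = -41/2]
2. B_y = 6  [BE · DC = -701/2 ∩ 2·signedArea(BAC) = -41/2]
   → B = (-25, 6)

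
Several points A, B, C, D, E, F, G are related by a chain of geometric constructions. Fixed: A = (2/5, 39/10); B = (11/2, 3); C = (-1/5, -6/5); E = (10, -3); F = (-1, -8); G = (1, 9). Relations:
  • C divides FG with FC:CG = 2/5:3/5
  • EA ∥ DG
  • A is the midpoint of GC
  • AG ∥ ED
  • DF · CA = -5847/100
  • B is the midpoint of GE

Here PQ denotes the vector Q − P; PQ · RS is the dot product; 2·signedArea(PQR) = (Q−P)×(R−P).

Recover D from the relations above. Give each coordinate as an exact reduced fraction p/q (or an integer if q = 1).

1. D_x = 53/5  [EA ∥ DG ∩ AG ∥ ED]
2. D_y = 21/10  [EA ∥ DG ∩ AG ∥ ED]
   → D = (53/5, 21/10)

D = (53/5, 21/10)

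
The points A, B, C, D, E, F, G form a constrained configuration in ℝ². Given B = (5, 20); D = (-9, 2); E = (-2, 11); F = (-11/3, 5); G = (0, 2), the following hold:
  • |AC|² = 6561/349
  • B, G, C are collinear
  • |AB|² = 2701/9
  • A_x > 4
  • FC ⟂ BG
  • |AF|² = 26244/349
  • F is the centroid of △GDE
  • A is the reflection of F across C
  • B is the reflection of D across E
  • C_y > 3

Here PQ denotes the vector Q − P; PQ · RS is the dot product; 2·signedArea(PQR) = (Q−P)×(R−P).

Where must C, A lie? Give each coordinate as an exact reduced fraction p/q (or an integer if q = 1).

1. C_x = 535/1047  [B, G, C are collinear ∩ FC ⟂ BG]
2. C_y = 1340/349  [B, G, C are collinear ∩ FC ⟂ BG]
   → C = (535/1047, 1340/349)
3. A_x = 4909/1047  [A is the reflection of F across C]
4. A_y = 935/349  [A is the reflection of F across C]
   → A = (4909/1047, 935/349)

A = (4909/1047, 935/349)
C = (535/1047, 1340/349)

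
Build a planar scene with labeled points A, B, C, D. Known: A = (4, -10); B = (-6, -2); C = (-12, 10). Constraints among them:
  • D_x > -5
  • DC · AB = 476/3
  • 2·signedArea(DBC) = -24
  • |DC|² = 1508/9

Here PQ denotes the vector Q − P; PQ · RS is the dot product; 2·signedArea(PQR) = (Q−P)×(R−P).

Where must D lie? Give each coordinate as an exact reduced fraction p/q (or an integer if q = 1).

D = (-14/3, -2/3)

1. D_x = -14/3  [DC · AB = 476/3 ∩ 2·signedArea(DBC) = -24]
2. D_y = -2/3  [DC · AB = 476/3 ∩ 2·signedArea(DBC) = -24]
   → D = (-14/3, -2/3)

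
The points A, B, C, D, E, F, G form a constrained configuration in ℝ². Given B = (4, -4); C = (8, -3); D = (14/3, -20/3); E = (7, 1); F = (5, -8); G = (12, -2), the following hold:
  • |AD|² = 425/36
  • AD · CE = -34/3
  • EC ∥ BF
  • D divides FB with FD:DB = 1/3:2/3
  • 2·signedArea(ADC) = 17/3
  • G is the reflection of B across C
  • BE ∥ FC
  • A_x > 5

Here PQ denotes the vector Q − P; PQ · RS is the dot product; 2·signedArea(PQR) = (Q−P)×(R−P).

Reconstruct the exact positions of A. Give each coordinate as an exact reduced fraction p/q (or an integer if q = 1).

1. A_x = 6  [2·signedArea(ADC) = 17/3 ∩ AD · CE = -34/3]
2. A_y = -7/2  [2·signedArea(ADC) = 17/3 ∩ AD · CE = -34/3]
   → A = (6, -7/2)

A = (6, -7/2)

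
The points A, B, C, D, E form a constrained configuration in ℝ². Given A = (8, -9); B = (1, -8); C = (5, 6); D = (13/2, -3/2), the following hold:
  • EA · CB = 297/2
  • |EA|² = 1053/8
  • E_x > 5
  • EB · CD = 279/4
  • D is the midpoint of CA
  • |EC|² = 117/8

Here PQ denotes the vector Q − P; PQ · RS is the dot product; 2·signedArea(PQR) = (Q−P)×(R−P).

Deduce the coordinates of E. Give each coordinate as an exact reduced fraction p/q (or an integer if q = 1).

E = (23/4, 9/4)

1. E_x = 23/4  [EA · CB = 297/2 ∩ EB · CD = 279/4]
2. E_y = 9/4  [EA · CB = 297/2 ∩ EB · CD = 279/4]
   → E = (23/4, 9/4)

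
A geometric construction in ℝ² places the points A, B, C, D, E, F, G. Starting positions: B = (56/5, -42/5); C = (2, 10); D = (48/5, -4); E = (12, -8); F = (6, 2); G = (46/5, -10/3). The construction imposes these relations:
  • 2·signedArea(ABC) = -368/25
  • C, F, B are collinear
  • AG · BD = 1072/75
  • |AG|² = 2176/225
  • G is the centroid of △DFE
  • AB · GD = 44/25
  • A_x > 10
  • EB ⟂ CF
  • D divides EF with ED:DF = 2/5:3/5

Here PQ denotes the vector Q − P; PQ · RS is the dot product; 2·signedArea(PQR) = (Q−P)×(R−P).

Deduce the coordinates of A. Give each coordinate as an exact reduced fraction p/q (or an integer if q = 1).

1. A_x = 54/5  [AB · GD = 44/25 ∩ AG · BD = 1072/75]
2. A_y = -6  [AB · GD = 44/25 ∩ AG · BD = 1072/75]
   → A = (54/5, -6)

A = (54/5, -6)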